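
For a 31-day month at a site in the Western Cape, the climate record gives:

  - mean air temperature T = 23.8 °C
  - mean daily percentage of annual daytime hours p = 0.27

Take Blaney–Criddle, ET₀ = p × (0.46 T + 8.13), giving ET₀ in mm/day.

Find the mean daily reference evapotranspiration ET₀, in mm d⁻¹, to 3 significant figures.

5.15 mm d⁻¹

ET₀ = 0.27 × (0.46 × 23.8 + 8.13) = 0.27 × 19.078 = 5.1511 mm/d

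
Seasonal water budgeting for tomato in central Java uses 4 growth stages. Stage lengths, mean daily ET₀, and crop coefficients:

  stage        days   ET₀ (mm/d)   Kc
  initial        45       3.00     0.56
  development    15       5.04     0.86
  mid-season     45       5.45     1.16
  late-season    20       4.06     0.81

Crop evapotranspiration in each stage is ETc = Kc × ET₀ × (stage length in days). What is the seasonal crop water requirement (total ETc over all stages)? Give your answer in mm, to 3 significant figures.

491 mm

initial: 0.56 × 3.00 × 45 = 75.60 mm
development: 0.86 × 5.04 × 15 = 65.02 mm
mid-season: 1.16 × 5.45 × 45 = 284.49 mm
late-season: 0.81 × 4.06 × 20 = 65.77 mm
Seasonal total = 490.88 mm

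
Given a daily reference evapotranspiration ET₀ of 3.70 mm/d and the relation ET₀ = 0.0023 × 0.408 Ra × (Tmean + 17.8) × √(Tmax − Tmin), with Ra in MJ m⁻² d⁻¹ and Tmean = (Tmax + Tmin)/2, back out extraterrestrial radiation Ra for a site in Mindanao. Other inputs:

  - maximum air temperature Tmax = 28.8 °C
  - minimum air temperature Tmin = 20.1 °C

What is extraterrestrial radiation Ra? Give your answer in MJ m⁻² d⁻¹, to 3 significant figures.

Tmean = (28.8+20.1)/2 = 24.45 °C; ΔT = 8.7
Ra = ET₀ / [0.0023 × 0.408 × (Tmean+17.8) × √ΔT]
   = 3.70 / (0.0023 × 0.408 × 42.25 × 2.9496) = 31.639 MJ m⁻² d⁻¹

31.6 MJ m⁻² d⁻¹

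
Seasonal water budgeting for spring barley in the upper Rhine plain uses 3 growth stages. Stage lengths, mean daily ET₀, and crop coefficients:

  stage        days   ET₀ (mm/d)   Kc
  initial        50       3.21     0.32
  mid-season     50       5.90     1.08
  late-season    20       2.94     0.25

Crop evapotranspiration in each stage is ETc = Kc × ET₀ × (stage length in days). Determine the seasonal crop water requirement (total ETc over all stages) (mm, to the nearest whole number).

385 mm

initial: 0.32 × 3.21 × 50 = 51.36 mm
mid-season: 1.08 × 5.90 × 50 = 318.60 mm
late-season: 0.25 × 2.94 × 20 = 14.70 mm
Seasonal total = 384.66 mm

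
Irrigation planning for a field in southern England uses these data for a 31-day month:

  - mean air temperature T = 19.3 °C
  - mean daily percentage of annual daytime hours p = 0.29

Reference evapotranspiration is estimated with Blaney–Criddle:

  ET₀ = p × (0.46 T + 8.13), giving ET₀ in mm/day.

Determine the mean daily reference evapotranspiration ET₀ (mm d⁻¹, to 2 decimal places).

ET₀ = 0.29 × (0.46 × 19.3 + 8.13) = 0.29 × 17.008 = 4.9323 mm/d

4.93 mm d⁻¹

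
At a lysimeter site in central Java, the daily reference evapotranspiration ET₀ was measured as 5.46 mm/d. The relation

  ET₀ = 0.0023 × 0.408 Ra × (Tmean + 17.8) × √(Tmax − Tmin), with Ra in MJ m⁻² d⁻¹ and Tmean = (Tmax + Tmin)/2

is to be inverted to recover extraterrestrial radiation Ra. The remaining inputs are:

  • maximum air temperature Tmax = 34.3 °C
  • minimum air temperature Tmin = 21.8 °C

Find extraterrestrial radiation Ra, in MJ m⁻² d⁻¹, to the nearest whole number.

Tmean = (34.3+21.8)/2 = 28.05 °C; ΔT = 12.5
Ra = ET₀ / [0.0023 × 0.408 × (Tmean+17.8) × √ΔT]
   = 5.46 / (0.0023 × 0.408 × 45.85 × 3.5355) = 35.893 MJ m⁻² d⁻¹

36 MJ m⁻² d⁻¹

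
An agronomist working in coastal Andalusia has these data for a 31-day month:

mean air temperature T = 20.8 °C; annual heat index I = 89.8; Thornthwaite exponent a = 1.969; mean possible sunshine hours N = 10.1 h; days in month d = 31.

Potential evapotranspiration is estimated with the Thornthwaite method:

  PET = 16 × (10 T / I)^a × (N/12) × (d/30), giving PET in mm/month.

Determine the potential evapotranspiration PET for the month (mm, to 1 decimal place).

72.7 mm

10T/I = 10 × 20.8 / 89.8 = 2.3163
(10T/I)^a = 2.3163^1.969 = 5.2273
Uncorrected PET = 16 × 5.2273 = 83.637 mm
Correction = (N/12)(d/30) = (10.1/12)(31/30) = 0.8697
PET = 83.637 × 0.8697 = 72.739 mm/month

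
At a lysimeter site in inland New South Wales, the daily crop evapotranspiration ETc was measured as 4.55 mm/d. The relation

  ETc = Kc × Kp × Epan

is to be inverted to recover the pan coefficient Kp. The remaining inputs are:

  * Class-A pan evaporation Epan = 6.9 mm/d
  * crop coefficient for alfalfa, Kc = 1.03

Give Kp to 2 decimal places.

ETc = Kc × Kp × Epan  ⇒  Kp = ETc / (Kc × Epan)
Kp = 4.55 / (1.03 × 6.9) = 4.55 / 7.107 = 0.6402

0.64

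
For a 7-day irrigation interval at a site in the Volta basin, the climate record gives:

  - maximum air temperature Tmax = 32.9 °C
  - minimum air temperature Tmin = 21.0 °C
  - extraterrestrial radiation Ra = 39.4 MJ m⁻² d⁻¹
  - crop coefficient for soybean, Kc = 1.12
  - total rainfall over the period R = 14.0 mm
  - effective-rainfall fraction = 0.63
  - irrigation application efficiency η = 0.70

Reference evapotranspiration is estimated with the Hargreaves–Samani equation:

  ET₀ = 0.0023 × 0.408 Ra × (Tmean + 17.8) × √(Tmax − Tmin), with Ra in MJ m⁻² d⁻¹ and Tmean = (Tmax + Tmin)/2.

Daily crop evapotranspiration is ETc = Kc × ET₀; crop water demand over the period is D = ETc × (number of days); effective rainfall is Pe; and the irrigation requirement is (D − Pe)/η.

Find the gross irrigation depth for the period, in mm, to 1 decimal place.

Tmean = (32.9 + 21.0)/2 = 26.95 °C
0.408 Ra = 0.408 × 39.4 = 16.0752 mm/d equivalent
ET₀ = 0.0023 × 16.0752 × (26.95 + 17.8) × √11.9 = 0.0023 × 16.0752 × 44.75 × 3.4496 = 5.7075 mm/d
ETc = Kc × ET₀ = 1.12 × 5.7075 = 6.3924 mm/d
Crop demand D = ETc × 7 d = 6.3924 × 7 = 44.747 mm
Pe = 0.63 × 14.0 = 8.820 mm
D − Pe = 44.747 − 8.820 = 35.927 mm
Gross irrigation = 35.927 / 0.70 = 51.324 mm

51.3 mm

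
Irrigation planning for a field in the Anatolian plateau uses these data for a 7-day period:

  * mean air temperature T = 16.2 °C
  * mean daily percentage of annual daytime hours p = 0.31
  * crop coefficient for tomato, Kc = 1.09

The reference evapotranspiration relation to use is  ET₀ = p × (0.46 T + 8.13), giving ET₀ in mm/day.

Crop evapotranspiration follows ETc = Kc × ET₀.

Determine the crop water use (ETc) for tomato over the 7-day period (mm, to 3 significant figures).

ET₀ = 0.31 × (0.46 × 16.2 + 8.13) = 0.31 × 15.582 = 4.8304 mm/d
ETc = Kc × ET₀ = 1.09 × 4.8304 = 5.2651 mm/d
Over 7 days: 5.2651 × 7 = 36.856 mm

36.9 mm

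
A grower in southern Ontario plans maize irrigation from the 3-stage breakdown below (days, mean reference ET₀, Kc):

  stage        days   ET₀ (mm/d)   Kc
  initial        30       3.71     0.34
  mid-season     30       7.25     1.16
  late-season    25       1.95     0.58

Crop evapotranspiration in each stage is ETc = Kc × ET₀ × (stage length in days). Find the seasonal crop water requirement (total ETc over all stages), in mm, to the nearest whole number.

initial: 0.34 × 3.71 × 30 = 37.84 mm
mid-season: 1.16 × 7.25 × 30 = 252.30 mm
late-season: 0.58 × 1.95 × 25 = 28.28 mm
Seasonal total = 318.42 mm

318 mm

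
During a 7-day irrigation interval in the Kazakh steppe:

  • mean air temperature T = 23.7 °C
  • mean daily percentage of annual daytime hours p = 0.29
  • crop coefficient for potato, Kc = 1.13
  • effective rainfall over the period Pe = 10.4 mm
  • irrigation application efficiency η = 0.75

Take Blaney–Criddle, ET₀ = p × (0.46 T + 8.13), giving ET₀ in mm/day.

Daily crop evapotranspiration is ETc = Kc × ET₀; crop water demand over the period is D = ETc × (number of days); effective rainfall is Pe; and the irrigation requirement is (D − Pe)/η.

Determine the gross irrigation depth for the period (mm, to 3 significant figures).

ET₀ = 0.29 × (0.46 × 23.7 + 8.13) = 0.29 × 19.032 = 5.5193 mm/d
ETc = Kc × ET₀ = 1.13 × 5.5193 = 6.2368 mm/d
Crop demand D = ETc × 7 d = 6.2368 × 7 = 43.658 mm
D − Pe = 43.658 − 10.4 = 33.258 mm
Gross irrigation = 33.258 / 0.75 = 44.344 mm

44.3 mm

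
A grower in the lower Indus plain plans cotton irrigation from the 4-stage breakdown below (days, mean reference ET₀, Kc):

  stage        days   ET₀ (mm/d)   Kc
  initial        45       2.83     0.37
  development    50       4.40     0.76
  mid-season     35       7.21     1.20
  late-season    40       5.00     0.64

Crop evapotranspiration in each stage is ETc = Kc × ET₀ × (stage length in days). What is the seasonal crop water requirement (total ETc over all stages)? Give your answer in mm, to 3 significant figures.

initial: 0.37 × 2.83 × 45 = 47.12 mm
development: 0.76 × 4.40 × 50 = 167.20 mm
mid-season: 1.20 × 7.21 × 35 = 302.82 mm
late-season: 0.64 × 5.00 × 40 = 128.00 mm
Seasonal total = 645.14 mm

645 mm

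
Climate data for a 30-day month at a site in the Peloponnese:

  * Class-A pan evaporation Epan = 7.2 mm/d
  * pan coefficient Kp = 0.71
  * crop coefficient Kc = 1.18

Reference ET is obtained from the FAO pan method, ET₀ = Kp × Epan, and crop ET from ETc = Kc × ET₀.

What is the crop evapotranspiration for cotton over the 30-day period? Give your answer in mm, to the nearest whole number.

181 mm

ET₀ = 0.71 × 7.2 = 5.1120 mm/d
ETc = Kc × ET₀ = 1.18 × 5.1120 = 6.0322 mm/d
Over 30 days: 6.0322 × 30 = 180.966 mm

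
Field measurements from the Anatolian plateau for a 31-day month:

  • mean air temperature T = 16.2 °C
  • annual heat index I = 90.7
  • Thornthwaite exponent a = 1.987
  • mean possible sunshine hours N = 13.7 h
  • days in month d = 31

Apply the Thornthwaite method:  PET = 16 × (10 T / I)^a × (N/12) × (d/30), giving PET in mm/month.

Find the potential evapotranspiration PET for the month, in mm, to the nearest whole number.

10T/I = 10 × 16.2 / 90.7 = 1.7861
(10T/I)^a = 1.7861^1.987 = 3.1662
Uncorrected PET = 16 × 3.1662 = 50.659 mm
Correction = (N/12)(d/30) = (13.7/12)(31/30) = 1.1797
PET = 50.659 × 1.1797 = 59.762 mm/month

60 mm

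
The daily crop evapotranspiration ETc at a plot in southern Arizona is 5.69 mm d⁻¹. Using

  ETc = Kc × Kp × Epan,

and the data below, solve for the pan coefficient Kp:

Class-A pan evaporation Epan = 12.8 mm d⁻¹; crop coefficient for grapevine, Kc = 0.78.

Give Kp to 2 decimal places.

ETc = Kc × Kp × Epan  ⇒  Kp = ETc / (Kc × Epan)
Kp = 5.69 / (0.78 × 12.8) = 5.69 / 9.984 = 0.5699

0.57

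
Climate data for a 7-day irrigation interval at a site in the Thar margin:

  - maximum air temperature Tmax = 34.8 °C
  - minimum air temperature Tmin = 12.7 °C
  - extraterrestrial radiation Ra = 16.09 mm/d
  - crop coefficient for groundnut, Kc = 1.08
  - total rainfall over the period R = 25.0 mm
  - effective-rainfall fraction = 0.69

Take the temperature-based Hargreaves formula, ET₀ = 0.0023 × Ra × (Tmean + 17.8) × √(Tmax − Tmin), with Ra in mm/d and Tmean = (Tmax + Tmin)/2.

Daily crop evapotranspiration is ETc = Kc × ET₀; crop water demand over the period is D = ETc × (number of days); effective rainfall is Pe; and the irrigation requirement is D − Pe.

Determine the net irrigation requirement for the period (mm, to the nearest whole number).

37 mm

Tmean = (34.8 + 12.7)/2 = 23.75 °C
ET₀ = 0.0023 × 16.09 × (23.75 + 17.8) × √22.1 = 0.0023 × 16.09 × 41.55 × 4.7011 = 7.2286 mm/d
ETc = Kc × ET₀ = 1.08 × 7.2286 = 7.8069 mm/d
Crop demand D = ETc × 7 d = 7.8069 × 7 = 54.648 mm
Pe = 0.69 × 25.0 = 17.250 mm
D − Pe = 54.648 − 17.250 = 37.398 mm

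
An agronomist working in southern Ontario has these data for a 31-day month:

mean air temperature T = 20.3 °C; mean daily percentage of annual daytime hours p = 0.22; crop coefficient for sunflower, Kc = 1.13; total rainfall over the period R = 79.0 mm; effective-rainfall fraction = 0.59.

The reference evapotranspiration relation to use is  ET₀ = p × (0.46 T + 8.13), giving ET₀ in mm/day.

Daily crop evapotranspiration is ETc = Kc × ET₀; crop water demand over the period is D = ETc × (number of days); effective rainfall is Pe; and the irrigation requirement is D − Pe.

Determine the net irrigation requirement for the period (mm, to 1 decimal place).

ET₀ = 0.22 × (0.46 × 20.3 + 8.13) = 0.22 × 17.468 = 3.8430 mm/d
ETc = Kc × ET₀ = 1.13 × 3.8430 = 4.3426 mm/d
Crop demand D = ETc × 31 d = 4.3426 × 31 = 134.621 mm
Pe = 0.59 × 79.0 = 46.610 mm
D − Pe = 134.621 − 46.610 = 88.011 mm

88.0 mm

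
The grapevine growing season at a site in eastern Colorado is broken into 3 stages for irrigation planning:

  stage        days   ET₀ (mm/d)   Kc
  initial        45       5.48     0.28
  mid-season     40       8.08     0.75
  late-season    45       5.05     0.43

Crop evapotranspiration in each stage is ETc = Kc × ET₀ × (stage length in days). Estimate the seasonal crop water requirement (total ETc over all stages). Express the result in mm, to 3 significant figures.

initial: 0.28 × 5.48 × 45 = 69.05 mm
mid-season: 0.75 × 8.08 × 40 = 242.40 mm
late-season: 0.43 × 5.05 × 45 = 97.72 mm
Seasonal total = 409.17 mm

409 mm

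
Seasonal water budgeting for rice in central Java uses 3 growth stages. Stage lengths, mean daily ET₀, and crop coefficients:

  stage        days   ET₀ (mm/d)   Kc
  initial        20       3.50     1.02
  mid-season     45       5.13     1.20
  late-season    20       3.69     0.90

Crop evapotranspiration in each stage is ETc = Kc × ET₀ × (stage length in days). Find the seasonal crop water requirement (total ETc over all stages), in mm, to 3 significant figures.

415 mm

initial: 1.02 × 3.50 × 20 = 71.40 mm
mid-season: 1.20 × 5.13 × 45 = 277.02 mm
late-season: 0.90 × 3.69 × 20 = 66.42 mm
Seasonal total = 414.84 mm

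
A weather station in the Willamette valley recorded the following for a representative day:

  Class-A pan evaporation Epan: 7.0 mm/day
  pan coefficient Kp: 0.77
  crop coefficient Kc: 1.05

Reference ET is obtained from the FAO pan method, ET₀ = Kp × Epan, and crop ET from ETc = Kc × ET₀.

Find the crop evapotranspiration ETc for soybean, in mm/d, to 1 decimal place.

5.7 mm/d

ET₀ = 0.77 × 7.0 = 5.3900 mm/d
ETc = Kc × ET₀ = 1.05 × 5.3900 = 5.6595 mm/d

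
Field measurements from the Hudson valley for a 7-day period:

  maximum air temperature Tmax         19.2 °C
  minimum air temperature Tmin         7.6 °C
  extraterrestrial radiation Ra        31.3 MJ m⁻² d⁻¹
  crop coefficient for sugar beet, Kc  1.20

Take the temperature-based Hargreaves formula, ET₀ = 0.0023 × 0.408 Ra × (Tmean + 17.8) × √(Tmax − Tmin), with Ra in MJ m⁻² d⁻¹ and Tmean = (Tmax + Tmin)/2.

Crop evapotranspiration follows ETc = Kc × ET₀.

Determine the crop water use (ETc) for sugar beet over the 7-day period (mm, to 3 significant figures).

Tmean = (19.2 + 7.6)/2 = 13.40 °C
0.408 Ra = 0.408 × 31.3 = 12.7704 mm/d equivalent
ET₀ = 0.0023 × 12.7704 × (13.40 + 17.8) × √11.6 = 0.0023 × 12.7704 × 31.20 × 3.4059 = 3.1212 mm/d
ETc = Kc × ET₀ = 1.20 × 3.1212 = 3.7454 mm/d
Over 7 days: 3.7454 × 7 = 26.218 mm

26.2 mm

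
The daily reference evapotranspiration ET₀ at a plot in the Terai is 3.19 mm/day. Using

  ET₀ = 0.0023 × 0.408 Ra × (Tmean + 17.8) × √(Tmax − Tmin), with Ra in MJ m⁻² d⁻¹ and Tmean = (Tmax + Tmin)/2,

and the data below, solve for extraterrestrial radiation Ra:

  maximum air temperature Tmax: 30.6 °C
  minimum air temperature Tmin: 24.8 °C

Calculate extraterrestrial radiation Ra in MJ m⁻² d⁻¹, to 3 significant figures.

Tmean = (30.6+24.8)/2 = 27.70 °C; ΔT = 5.8
Ra = ET₀ / [0.0023 × 0.408 × (Tmean+17.8) × √ΔT]
   = 3.19 / (0.0023 × 0.408 × 45.50 × 2.4083) = 31.023 MJ m⁻² d⁻¹

31.0 MJ m⁻² d⁻¹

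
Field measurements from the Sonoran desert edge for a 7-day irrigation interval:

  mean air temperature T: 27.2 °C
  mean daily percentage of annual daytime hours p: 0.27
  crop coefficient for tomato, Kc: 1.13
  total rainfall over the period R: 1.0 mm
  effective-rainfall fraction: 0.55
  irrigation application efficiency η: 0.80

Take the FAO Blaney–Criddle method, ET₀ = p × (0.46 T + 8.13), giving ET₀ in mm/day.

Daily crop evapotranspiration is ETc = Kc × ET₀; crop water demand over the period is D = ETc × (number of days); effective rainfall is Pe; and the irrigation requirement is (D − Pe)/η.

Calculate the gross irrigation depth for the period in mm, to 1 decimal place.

54.4 mm

ET₀ = 0.27 × (0.46 × 27.2 + 8.13) = 0.27 × 20.642 = 5.5733 mm/d
ETc = Kc × ET₀ = 1.13 × 5.5733 = 6.2978 mm/d
Crop demand D = ETc × 7 d = 6.2978 × 7 = 44.085 mm
Pe = 0.55 × 1.0 = 0.550 mm
D − Pe = 44.085 − 0.550 = 43.535 mm
Gross irrigation = 43.535 / 0.80 = 54.419 mm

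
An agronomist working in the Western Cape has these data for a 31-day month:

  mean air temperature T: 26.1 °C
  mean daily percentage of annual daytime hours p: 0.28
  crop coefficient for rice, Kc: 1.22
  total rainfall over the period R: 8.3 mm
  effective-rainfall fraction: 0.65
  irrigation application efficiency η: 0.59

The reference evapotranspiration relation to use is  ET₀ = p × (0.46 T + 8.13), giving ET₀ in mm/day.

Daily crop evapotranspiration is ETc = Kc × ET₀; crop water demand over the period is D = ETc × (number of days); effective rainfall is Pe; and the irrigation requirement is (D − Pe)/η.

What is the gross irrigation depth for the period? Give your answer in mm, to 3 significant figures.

352 mm

ET₀ = 0.28 × (0.46 × 26.1 + 8.13) = 0.28 × 20.136 = 5.6381 mm/d
ETc = Kc × ET₀ = 1.22 × 5.6381 = 6.8785 mm/d
Crop demand D = ETc × 31 d = 6.8785 × 31 = 213.234 mm
Pe = 0.65 × 8.3 = 5.395 mm
D − Pe = 213.234 − 5.395 = 207.839 mm
Gross irrigation = 207.839 / 0.59 = 352.269 mm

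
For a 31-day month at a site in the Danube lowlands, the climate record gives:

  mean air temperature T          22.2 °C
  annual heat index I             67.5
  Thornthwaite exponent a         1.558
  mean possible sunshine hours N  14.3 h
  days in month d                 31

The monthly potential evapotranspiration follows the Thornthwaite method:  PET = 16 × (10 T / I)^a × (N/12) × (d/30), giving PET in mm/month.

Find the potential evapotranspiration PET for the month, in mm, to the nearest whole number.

10T/I = 10 × 22.2 / 67.5 = 3.2889
(10T/I)^a = 3.2889^1.558 = 6.3909
Uncorrected PET = 16 × 6.3909 = 102.254 mm
Correction = (N/12)(d/30) = (14.3/12)(31/30) = 1.2314
PET = 102.254 × 1.2314 = 125.916 mm/month

126 mm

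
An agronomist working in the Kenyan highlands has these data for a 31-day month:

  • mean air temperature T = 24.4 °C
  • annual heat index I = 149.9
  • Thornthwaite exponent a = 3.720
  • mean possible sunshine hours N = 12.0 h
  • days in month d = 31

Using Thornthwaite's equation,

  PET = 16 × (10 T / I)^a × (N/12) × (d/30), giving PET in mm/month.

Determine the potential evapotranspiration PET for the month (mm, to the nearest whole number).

101 mm

10T/I = 10 × 24.4 / 149.9 = 1.6278
(10T/I)^a = 1.6278^3.720 = 6.1257
Uncorrected PET = 16 × 6.1257 = 98.011 mm
Correction = (N/12)(d/30) = (12.0/12)(31/30) = 1.0333
PET = 98.011 × 1.0333 = 101.275 mm/month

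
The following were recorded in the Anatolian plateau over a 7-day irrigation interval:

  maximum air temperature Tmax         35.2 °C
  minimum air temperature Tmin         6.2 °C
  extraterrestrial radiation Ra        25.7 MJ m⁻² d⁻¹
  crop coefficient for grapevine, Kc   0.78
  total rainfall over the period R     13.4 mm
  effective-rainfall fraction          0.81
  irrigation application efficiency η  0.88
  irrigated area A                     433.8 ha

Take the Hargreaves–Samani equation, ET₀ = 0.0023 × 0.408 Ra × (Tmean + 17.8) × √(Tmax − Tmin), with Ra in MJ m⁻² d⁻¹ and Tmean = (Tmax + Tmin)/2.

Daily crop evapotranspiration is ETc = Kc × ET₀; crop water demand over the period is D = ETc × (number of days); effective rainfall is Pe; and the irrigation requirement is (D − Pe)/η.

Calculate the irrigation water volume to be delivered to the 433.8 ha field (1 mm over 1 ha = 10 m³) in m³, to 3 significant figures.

Tmean = (35.2 + 6.2)/2 = 20.70 °C
0.408 Ra = 0.408 × 25.7 = 10.4856 mm/d equivalent
ET₀ = 0.0023 × 10.4856 × (20.70 + 17.8) × √29.0 = 0.0023 × 10.4856 × 38.50 × 5.3852 = 5.0002 mm/d
ETc = Kc × ET₀ = 0.78 × 5.0002 = 3.9002 mm/d
Crop demand D = ETc × 7 d = 3.9002 × 7 = 27.301 mm
Pe = 0.81 × 13.4 = 10.854 mm
D − Pe = 27.301 − 10.854 = 16.447 mm
Gross irrigation = 16.447 / 0.88 = 18.690 mm
Volume = 18.690 mm × 433.8 ha × 10 = 81077.2 m³

81100 m³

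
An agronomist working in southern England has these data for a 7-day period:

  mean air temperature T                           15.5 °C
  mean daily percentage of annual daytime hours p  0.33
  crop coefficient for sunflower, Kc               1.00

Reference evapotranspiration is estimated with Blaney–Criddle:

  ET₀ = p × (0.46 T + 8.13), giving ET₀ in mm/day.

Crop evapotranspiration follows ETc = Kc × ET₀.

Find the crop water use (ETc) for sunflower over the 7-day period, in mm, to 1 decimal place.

ET₀ = 0.33 × (0.46 × 15.5 + 8.13) = 0.33 × 15.260 = 5.0358 mm/d
ETc = Kc × ET₀ = 1.00 × 5.0358 = 5.0358 mm/d
Over 7 days: 5.0358 × 7 = 35.251 mm

35.3 mm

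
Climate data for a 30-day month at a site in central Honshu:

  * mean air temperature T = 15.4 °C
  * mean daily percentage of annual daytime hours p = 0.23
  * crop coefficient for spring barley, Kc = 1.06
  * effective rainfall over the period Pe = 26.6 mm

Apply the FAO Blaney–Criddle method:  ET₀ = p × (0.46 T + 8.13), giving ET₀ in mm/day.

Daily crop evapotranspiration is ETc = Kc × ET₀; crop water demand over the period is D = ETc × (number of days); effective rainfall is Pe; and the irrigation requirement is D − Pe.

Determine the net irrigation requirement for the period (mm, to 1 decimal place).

ET₀ = 0.23 × (0.46 × 15.4 + 8.13) = 0.23 × 15.214 = 3.4992 mm/d
ETc = Kc × ET₀ = 1.06 × 3.4992 = 3.7092 mm/d
Crop demand D = ETc × 30 d = 3.7092 × 30 = 111.276 mm
D − Pe = 111.276 − 26.6 = 84.676 mm

84.7 mm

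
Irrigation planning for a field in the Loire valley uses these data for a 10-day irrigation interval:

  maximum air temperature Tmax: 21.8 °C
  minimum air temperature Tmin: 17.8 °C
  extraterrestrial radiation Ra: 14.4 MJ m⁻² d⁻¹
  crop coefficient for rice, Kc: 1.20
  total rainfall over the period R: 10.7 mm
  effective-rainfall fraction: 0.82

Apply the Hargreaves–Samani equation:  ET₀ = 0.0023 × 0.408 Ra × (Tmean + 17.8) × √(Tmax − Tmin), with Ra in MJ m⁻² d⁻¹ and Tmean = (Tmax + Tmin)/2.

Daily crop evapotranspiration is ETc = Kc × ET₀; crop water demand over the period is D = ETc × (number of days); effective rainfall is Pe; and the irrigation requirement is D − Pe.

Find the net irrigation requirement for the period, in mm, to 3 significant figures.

Tmean = (21.8 + 17.8)/2 = 19.80 °C
0.408 Ra = 0.408 × 14.4 = 5.8752 mm/d equivalent
ET₀ = 0.0023 × 5.8752 × (19.80 + 17.8) × √4.0 = 0.0023 × 5.8752 × 37.60 × 2.0000 = 1.0162 mm/d
ETc = Kc × ET₀ = 1.20 × 1.0162 = 1.2194 mm/d
Crop demand D = ETc × 10 d = 1.2194 × 10 = 12.194 mm
Pe = 0.82 × 10.7 = 8.774 mm
D − Pe = 12.194 − 8.774 = 3.420 mm

3.42 mm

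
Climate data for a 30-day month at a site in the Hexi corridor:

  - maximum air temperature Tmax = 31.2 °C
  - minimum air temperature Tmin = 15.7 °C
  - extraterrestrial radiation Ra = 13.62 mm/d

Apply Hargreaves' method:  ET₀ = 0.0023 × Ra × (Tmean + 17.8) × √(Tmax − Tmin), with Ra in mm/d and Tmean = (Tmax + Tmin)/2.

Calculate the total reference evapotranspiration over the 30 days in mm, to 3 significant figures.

Tmean = (31.2 + 15.7)/2 = 23.45 °C
ET₀ = 0.0023 × 13.62 × (23.45 + 17.8) × √15.5 = 0.0023 × 13.62 × 41.25 × 3.9370 = 5.0874 mm/d
Over 30 days: 5.0874 × 30 = 152.622 mm

153 mm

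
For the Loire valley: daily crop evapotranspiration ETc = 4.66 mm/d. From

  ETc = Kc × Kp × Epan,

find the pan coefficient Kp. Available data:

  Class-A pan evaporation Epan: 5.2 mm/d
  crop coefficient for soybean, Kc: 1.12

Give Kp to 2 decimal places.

ETc = Kc × Kp × Epan  ⇒  Kp = ETc / (Kc × Epan)
Kp = 4.66 / (1.12 × 5.2) = 4.66 / 5.824 = 0.8001

0.80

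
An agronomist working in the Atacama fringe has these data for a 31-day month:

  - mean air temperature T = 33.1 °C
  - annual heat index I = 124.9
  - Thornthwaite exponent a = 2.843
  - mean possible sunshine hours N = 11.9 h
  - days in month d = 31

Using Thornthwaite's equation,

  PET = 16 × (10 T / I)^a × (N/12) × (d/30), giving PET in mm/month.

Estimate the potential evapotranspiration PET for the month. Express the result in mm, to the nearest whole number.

262 mm

10T/I = 10 × 33.1 / 124.9 = 2.6501
(10T/I)^a = 2.6501^2.843 = 15.9711
Uncorrected PET = 16 × 15.9711 = 255.538 mm
Correction = (N/12)(d/30) = (11.9/12)(31/30) = 1.0247
PET = 255.538 × 1.0247 = 261.850 mm/month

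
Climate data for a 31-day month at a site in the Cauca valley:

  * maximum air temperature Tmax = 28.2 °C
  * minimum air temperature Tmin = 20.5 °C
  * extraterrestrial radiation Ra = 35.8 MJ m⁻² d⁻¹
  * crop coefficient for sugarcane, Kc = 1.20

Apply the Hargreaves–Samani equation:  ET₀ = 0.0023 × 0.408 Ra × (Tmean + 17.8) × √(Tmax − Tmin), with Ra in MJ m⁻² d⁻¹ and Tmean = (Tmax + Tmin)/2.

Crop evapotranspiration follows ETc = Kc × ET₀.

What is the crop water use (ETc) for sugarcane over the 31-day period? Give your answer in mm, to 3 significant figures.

146 mm

Tmean = (28.2 + 20.5)/2 = 24.35 °C
0.408 Ra = 0.408 × 35.8 = 14.6064 mm/d equivalent
ET₀ = 0.0023 × 14.6064 × (24.35 + 17.8) × √7.7 = 0.0023 × 14.6064 × 42.15 × 2.7749 = 3.9293 mm/d
ETc = Kc × ET₀ = 1.20 × 3.9293 = 4.7152 mm/d
Over 31 days: 4.7152 × 31 = 146.171 mm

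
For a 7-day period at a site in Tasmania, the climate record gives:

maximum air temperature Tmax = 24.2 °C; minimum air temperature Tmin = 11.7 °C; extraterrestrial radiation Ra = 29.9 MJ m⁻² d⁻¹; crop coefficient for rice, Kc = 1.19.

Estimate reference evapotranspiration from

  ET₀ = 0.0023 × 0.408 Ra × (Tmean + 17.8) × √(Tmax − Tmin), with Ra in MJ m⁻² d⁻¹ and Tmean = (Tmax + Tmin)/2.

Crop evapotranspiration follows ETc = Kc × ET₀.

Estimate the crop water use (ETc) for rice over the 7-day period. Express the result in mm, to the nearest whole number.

Tmean = (24.2 + 11.7)/2 = 17.95 °C
0.408 Ra = 0.408 × 29.9 = 12.1992 mm/d equivalent
ET₀ = 0.0023 × 12.1992 × (17.95 + 17.8) × √12.5 = 0.0023 × 12.1992 × 35.75 × 3.5355 = 3.5464 mm/d
ETc = Kc × ET₀ = 1.19 × 3.5464 = 4.2202 mm/d
Over 7 days: 4.2202 × 7 = 29.541 mm

30 mm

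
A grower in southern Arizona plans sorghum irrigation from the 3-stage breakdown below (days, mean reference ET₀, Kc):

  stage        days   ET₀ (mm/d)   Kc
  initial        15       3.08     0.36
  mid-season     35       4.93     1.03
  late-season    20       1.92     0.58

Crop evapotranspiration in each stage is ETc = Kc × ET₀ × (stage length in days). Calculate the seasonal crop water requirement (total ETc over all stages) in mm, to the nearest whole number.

initial: 0.36 × 3.08 × 15 = 16.63 mm
mid-season: 1.03 × 4.93 × 35 = 177.73 mm
late-season: 0.58 × 1.92 × 20 = 22.27 mm
Seasonal total = 216.63 mm

217 mm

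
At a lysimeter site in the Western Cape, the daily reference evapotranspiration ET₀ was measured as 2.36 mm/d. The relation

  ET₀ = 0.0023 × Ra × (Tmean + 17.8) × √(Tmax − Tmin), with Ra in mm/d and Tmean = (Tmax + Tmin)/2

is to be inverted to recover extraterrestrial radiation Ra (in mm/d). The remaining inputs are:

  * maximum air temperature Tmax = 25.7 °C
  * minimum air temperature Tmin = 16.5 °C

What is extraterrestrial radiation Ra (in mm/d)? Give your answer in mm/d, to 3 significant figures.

8.70 mm/d

Tmean = 21.10 °C; √ΔT = 3.0332
Ra = ET₀ / [0.0023 × (Tmean+17.8) × √ΔT] = 2.36 / (0.0023 × 38.90 × 3.0332) = 8.696 mm/d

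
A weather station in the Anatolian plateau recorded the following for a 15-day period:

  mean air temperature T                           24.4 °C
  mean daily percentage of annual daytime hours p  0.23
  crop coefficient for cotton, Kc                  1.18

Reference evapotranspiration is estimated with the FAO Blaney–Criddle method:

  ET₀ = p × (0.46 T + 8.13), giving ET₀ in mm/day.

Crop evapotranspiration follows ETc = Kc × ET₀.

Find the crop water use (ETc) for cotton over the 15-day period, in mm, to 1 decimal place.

ET₀ = 0.23 × (0.46 × 24.4 + 8.13) = 0.23 × 19.354 = 4.4514 mm/d
ETc = Kc × ET₀ = 1.18 × 4.4514 = 5.2527 mm/d
Over 15 days: 5.2527 × 15 = 78.791 mm

78.8 mm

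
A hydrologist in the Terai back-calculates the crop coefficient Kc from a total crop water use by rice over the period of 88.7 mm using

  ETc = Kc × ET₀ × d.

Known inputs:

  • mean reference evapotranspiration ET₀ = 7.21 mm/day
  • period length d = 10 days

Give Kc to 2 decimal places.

1.23

ETc = Kc × ET₀ × d  ⇒  Kc = ETc / (ET₀ × d)
Kc = 88.7 / (7.21 × 10) = 88.7 / 72.10 = 1.2302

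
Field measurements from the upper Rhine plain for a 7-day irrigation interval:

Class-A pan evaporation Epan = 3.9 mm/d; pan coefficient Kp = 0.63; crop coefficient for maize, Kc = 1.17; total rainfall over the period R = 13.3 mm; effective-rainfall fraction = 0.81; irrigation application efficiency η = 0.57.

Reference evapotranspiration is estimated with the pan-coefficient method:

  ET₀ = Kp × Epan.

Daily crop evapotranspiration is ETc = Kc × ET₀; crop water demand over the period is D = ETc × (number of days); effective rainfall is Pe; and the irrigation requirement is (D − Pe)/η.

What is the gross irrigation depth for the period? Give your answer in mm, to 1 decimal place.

ET₀ = 0.63 × 3.9 = 2.4570 mm/d
ETc = Kc × ET₀ = 1.17 × 2.4570 = 2.8747 mm/d
Crop demand D = ETc × 7 d = 2.8747 × 7 = 20.123 mm
Pe = 0.81 × 13.3 = 10.773 mm
D − Pe = 20.123 − 10.773 = 9.350 mm
Gross irrigation = 9.350 / 0.57 = 16.404 mm

16.4 mm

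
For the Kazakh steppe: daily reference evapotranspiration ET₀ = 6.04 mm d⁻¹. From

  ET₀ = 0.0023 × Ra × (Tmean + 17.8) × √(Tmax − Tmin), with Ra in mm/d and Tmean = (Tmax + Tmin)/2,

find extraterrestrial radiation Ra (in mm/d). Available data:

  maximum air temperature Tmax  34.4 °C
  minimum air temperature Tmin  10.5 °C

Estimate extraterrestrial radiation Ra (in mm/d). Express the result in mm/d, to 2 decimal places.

13.35 mm/d

Tmean = 22.45 °C; √ΔT = 4.8888
Ra = ET₀ / [0.0023 × (Tmean+17.8) × √ΔT] = 6.04 / (0.0023 × 40.25 × 4.8888) = 13.346 mm/d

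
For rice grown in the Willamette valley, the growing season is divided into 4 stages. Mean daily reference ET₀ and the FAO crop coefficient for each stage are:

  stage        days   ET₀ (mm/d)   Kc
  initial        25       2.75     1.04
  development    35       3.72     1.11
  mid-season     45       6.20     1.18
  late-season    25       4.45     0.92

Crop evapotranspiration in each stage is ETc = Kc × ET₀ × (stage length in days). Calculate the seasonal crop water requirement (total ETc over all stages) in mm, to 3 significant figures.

648 mm

initial: 1.04 × 2.75 × 25 = 71.50 mm
development: 1.11 × 3.72 × 35 = 144.52 mm
mid-season: 1.18 × 6.20 × 45 = 329.22 mm
late-season: 0.92 × 4.45 × 25 = 102.35 mm
Seasonal total = 647.59 mm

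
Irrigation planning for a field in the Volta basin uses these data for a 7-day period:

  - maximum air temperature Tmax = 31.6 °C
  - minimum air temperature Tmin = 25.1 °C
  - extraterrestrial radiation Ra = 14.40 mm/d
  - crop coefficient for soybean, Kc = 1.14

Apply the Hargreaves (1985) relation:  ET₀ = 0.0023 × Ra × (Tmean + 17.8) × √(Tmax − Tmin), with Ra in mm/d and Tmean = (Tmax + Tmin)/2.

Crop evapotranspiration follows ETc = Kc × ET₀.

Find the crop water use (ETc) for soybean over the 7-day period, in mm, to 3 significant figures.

Tmean = (31.6 + 25.1)/2 = 28.35 °C
ET₀ = 0.0023 × 14.40 × (28.35 + 17.8) × √6.5 = 0.0023 × 14.40 × 46.15 × 2.5495 = 3.8969 mm/d
ETc = Kc × ET₀ = 1.14 × 3.8969 = 4.4425 mm/d
Over 7 days: 4.4425 × 7 = 31.098 mm

31.1 mm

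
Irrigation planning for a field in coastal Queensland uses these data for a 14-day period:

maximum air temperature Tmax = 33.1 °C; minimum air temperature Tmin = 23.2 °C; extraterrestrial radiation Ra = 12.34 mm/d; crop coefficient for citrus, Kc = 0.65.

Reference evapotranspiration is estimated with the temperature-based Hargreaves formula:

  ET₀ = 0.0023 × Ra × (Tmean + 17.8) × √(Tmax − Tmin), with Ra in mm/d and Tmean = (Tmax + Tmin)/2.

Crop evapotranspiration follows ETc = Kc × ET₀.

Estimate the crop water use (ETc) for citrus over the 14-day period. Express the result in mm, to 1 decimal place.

37.3 mm

Tmean = (33.1 + 23.2)/2 = 28.15 °C
ET₀ = 0.0023 × 12.34 × (28.15 + 17.8) × √9.9 = 0.0023 × 12.34 × 45.95 × 3.1464 = 4.1034 mm/d
ETc = Kc × ET₀ = 0.65 × 4.1034 = 2.6672 mm/d
Over 14 days: 2.6672 × 14 = 37.341 mm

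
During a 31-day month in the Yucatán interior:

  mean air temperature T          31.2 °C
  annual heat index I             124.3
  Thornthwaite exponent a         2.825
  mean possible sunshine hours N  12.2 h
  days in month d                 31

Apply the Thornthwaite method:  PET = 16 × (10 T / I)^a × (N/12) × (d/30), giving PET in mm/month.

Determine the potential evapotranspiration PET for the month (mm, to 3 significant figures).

10T/I = 10 × 31.2 / 124.3 = 2.5101
(10T/I)^a = 2.5101^2.825 = 13.4625
Uncorrected PET = 16 × 13.4625 = 215.400 mm
Correction = (N/12)(d/30) = (12.2/12)(31/30) = 1.0506
PET = 215.400 × 1.0506 = 226.299 mm/month

226 mm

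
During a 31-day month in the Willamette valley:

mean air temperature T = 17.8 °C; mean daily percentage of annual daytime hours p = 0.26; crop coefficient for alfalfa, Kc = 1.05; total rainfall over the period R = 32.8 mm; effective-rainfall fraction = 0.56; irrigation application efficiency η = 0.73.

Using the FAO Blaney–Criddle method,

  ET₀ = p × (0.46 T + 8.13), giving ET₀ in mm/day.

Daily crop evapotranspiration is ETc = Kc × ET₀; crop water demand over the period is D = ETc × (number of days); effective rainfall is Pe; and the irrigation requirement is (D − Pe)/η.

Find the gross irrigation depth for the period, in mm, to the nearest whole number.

164 mm

ET₀ = 0.26 × (0.46 × 17.8 + 8.13) = 0.26 × 16.318 = 4.2427 mm/d
ETc = Kc × ET₀ = 1.05 × 4.2427 = 4.4548 mm/d
Crop demand D = ETc × 31 d = 4.4548 × 31 = 138.099 mm
Pe = 0.56 × 32.8 = 18.368 mm
D − Pe = 138.099 − 18.368 = 119.731 mm
Gross irrigation = 119.731 / 0.73 = 164.015 mm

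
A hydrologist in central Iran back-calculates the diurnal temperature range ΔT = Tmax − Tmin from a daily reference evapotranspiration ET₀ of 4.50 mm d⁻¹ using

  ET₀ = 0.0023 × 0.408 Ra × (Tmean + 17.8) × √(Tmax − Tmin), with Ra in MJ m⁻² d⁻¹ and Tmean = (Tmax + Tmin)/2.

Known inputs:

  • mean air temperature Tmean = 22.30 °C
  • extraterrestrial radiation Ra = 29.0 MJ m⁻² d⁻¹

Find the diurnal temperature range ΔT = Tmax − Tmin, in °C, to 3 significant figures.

17.0 °C

√ΔT = ET₀ / [0.0023 × 0.408 × Ra × (Tmean+17.8)] = 4.50 / (0.0023 × 11.8320 × 40.10) = 4.1237
ΔT = 4.1237² = 17.005 °C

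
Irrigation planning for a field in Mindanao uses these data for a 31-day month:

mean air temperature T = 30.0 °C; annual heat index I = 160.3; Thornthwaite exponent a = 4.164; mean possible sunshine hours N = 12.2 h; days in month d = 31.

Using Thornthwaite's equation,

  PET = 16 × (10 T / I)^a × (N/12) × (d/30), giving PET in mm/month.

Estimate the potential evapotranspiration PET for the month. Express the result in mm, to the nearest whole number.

229 mm

10T/I = 10 × 30.0 / 160.3 = 1.8715
(10T/I)^a = 1.8715^4.164 = 13.5956
Uncorrected PET = 16 × 13.5956 = 217.530 mm
Correction = (N/12)(d/30) = (12.2/12)(31/30) = 1.0506
PET = 217.530 × 1.0506 = 228.537 mm/month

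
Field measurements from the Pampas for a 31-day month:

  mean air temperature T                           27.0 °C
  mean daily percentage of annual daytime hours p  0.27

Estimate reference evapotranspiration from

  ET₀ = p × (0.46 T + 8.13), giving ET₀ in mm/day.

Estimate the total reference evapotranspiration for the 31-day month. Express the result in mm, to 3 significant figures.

ET₀ = 0.27 × (0.46 × 27.0 + 8.13) = 0.27 × 20.550 = 5.5485 mm/d
Monthly total = 5.5485 × 31 = 172.004 mm

172 mm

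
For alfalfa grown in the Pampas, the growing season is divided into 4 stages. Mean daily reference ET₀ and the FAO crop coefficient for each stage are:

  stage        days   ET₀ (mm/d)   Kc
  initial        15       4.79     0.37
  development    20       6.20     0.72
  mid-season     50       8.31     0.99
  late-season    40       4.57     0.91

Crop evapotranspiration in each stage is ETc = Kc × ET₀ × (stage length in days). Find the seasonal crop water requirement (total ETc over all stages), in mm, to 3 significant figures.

initial: 0.37 × 4.79 × 15 = 26.58 mm
development: 0.72 × 6.20 × 20 = 89.28 mm
mid-season: 0.99 × 8.31 × 50 = 411.35 mm
late-season: 0.91 × 4.57 × 40 = 166.35 mm
Seasonal total = 693.56 mm

694 mm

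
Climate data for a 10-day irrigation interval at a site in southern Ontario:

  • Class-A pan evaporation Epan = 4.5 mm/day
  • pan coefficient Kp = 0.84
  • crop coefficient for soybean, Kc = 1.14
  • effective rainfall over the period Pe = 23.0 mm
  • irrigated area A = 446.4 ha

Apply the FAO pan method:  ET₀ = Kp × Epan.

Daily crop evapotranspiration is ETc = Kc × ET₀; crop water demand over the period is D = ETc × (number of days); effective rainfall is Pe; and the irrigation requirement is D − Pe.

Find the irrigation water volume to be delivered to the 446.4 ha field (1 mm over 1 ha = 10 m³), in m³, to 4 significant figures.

89690 m³

ET₀ = 0.84 × 4.5 = 3.7800 mm/d
ETc = Kc × ET₀ = 1.14 × 3.7800 = 4.3092 mm/d
Crop demand D = ETc × 10 d = 4.3092 × 10 = 43.092 mm
D − Pe = 43.092 − 23.0 = 20.092 mm
Volume = 20.092 mm × 446.4 ha × 10 = 89690.7 m³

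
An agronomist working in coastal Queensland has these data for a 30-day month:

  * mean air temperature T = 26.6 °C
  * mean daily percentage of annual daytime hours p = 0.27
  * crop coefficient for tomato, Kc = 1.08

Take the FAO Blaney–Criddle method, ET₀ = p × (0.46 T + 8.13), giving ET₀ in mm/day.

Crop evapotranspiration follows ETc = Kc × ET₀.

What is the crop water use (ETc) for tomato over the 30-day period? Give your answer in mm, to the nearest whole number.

178 mm

ET₀ = 0.27 × (0.46 × 26.6 + 8.13) = 0.27 × 20.366 = 5.4988 mm/d
ETc = Kc × ET₀ = 1.08 × 5.4988 = 5.9387 mm/d
Over 30 days: 5.9387 × 30 = 178.161 mm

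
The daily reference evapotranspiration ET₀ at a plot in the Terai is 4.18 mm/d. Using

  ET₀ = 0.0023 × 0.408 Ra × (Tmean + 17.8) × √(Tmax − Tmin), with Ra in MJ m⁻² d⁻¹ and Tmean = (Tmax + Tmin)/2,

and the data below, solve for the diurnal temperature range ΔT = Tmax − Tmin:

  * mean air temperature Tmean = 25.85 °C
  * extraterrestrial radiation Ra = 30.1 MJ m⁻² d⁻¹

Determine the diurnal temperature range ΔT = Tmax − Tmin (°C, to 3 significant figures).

11.5 °C

√ΔT = ET₀ / [0.0023 × 0.408 × Ra × (Tmean+17.8)] = 4.18 / (0.0023 × 12.2808 × 43.65) = 3.3903
ΔT = 3.3903² = 11.494 °C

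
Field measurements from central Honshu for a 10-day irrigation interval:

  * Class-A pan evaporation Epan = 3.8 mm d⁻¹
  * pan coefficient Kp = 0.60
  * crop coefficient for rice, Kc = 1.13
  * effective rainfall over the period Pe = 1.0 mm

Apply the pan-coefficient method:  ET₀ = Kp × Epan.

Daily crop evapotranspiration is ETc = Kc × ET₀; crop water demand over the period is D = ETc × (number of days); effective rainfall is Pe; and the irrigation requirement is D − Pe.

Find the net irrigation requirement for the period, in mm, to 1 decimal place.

ET₀ = 0.60 × 3.8 = 2.2800 mm/d
ETc = Kc × ET₀ = 1.13 × 2.2800 = 2.5764 mm/d
Crop demand D = ETc × 10 d = 2.5764 × 10 = 25.764 mm
D − Pe = 25.764 − 1.0 = 24.764 mm

24.8 mm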